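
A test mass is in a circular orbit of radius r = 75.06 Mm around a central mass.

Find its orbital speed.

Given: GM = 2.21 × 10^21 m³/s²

Convert to SI: r = 75.06 Mm = 7.506e+07 m.
For a circular orbit, gravity supplies the centripetal force, so v = √(GM / r).
v = √(2.21e+21 / 7.506e+07) m/s ≈ 5.426e+06 m/s = 5426 km/s.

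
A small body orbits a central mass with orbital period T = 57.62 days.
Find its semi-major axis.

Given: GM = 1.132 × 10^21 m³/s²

Convert to SI: T = 57.62 days = 4.97837e+06 s.
Invert Kepler's third law: a = (GM · T² / (4π²))^(1/3).
Substituting T = 4.97837e+06 s and GM = 1.132e+21 m³/s²:
a = (1.132e+21 · (4.97837e+06)² / (4π²))^(1/3) m
a ≈ 8.924e+10 m = 89.24 Gm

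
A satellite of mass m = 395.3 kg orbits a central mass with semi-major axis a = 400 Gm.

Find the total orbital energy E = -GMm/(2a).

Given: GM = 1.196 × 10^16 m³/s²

Convert to SI: a = 400 Gm = 4e+11 m.
E = −GMm / (2a).
E = −1.196e+16 · 395.3 / (2 · 4e+11) J ≈ -5.91e+06 J = -5.91 MJ.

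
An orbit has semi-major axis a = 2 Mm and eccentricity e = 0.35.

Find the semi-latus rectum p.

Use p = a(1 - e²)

Convert to SI: a = 2 Mm = 2e+06 m.
p = a (1 − e²).
p = 2e+06 · (1 − (0.35)²) = 2e+06 · 0.8775 ≈ 1.755e+06 m = 1.755 Mm.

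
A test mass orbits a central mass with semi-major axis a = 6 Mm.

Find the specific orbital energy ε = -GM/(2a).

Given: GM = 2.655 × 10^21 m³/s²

Convert to SI: a = 6 Mm = 6e+06 m.
ε = −GM / (2a).
ε = −2.655e+21 / (2 · 6e+06) J/kg ≈ -2.213e+14 J/kg = -2.213e+05 GJ/kg.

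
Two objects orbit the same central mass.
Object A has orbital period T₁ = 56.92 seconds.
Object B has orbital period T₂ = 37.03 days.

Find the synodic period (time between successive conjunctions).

Convert to SI: T₂ = 37.03 days = 3.19939e+06 s.
T_syn = |T₁ · T₂ / (T₁ − T₂)|.
T_syn = |56.92 · 3.19939e+06 / (56.92 − 3.19939e+06)| s ≈ 56.92 s = 56.92 seconds.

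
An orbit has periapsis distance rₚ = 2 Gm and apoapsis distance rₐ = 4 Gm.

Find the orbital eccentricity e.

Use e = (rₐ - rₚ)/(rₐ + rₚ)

Convert to SI: rₚ = 2 Gm = 2e+09 m; rₐ = 4 Gm = 4e+09 m.
e = (rₐ − rₚ) / (rₐ + rₚ).
e = (4e+09 − 2e+09) / (4e+09 + 2e+09) = 2e+09 / 6e+09 ≈ 0.3333.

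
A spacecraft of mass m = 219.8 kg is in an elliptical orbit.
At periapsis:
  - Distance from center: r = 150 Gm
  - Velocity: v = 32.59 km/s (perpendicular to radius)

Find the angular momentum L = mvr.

Convert to SI: r = 150 Gm = 1.5e+11 m; v = 32.59 km/s = 32590 m/s.
Since v is perpendicular to r, L = m · v · r.
L = 219.8 · 32590 · 1.5e+11 kg·m²/s ≈ 1.074e+18 kg·m²/s.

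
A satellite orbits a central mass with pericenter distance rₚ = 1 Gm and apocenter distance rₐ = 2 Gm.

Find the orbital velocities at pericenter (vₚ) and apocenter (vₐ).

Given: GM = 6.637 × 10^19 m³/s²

Convert to SI: rₚ = 1 Gm = 1e+09 m; rₐ = 2 Gm = 2e+09 m.
Use the vis-viva equation v² = GM(2/r − 1/a) with a = (rₚ + rₐ)/2 = (1e+09 + 2e+09)/2 = 1.5e+09 m.
vₚ = √(GM · (2/rₚ − 1/a)) = √(6.637e+19 · (2/1e+09 − 1/1.5e+09)) m/s ≈ 2.975e+05 m/s = 297.5 km/s.
vₐ = √(GM · (2/rₐ − 1/a)) = √(6.637e+19 · (2/2e+09 − 1/1.5e+09)) m/s ≈ 1.487e+05 m/s = 148.7 km/s.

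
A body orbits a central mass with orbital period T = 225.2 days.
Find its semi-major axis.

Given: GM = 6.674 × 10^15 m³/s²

Convert to SI: T = 225.2 days = 1.94573e+07 s.
Invert Kepler's third law: a = (GM · T² / (4π²))^(1/3).
Substituting T = 1.94573e+07 s and GM = 6.674e+15 m³/s²:
a = (6.674e+15 · (1.94573e+07)² / (4π²))^(1/3) m
a ≈ 4e+09 m = 4 Gm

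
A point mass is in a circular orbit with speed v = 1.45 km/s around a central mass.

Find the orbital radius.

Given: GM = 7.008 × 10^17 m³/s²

Convert to SI: v = 1.45 km/s = 1450 m/s.
For a circular orbit, v² = GM / r, so r = GM / v².
r = 7.008e+17 / (1450)² m ≈ 3.333e+11 m = 333.3 Gm.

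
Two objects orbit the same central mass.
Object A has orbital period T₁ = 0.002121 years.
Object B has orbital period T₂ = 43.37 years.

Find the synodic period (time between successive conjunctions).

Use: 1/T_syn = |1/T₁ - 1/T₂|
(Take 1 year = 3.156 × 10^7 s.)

Convert to SI: T₁ = 0.002121 years = 66938.8 s; T₂ = 43.37 years = 1.36876e+09 s.
T_syn = |T₁ · T₂ / (T₁ − T₂)|.
T_syn = |66938.8 · 1.36876e+09 / (66938.8 − 1.36876e+09)| s ≈ 6.694e+04 s = 0.002121 years.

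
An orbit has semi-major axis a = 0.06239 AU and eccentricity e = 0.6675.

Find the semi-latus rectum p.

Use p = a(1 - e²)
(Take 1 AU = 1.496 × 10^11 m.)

Convert to SI: a = 0.06239 AU = 9.33354e+09 m.
p = a (1 − e²).
p = 9.33354e+09 · (1 − (0.6675)²) = 9.33354e+09 · 0.554444 ≈ 5.175e+09 m = 0.03459 AU.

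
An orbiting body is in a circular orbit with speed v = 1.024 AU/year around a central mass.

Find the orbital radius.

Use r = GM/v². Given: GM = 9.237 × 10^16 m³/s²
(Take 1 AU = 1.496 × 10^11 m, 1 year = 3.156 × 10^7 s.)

Convert to SI: v = 1.024 AU/year = 4853.94 m/s.
For a circular orbit, v² = GM / r, so r = GM / v².
r = 9.237e+16 / (4853.94)² m ≈ 3.921e+09 m = 0.02621 AU.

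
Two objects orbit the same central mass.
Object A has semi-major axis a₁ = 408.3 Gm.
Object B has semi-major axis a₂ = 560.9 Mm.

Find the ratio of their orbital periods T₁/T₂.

Convert to SI: a₁ = 408.3 Gm = 4.083e+11 m; a₂ = 560.9 Mm = 5.609e+08 m.
From Kepler's third law, (T₁/T₂)² = (a₁/a₂)³, so T₁/T₂ = (a₁/a₂)^(3/2).
a₁/a₂ = 4.083e+11 / 5.609e+08 = 727.937.
T₁/T₂ = (727.937)^(3/2) ≈ 1.964e+04.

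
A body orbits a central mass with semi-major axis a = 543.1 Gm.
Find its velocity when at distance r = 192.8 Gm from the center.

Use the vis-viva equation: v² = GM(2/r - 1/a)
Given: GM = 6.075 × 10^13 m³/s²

Convert to SI: a = 543.1 Gm = 5.431e+11 m; r = 192.8 Gm = 1.928e+11 m.
Vis-viva: v = √(GM · (2/r − 1/a)).
2/r − 1/a = 2/1.928e+11 − 1/5.431e+11 = 8.53216e-12 m⁻¹.
v = √(6.075e+13 · 8.53216e-12) m/s ≈ 22.77 m/s = 22.77 m/s.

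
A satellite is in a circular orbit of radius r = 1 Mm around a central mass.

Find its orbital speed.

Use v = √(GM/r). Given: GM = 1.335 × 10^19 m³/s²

Convert to SI: r = 1 Mm = 1e+06 m.
For a circular orbit, gravity supplies the centripetal force, so v = √(GM / r).
v = √(1.335e+19 / 1e+06) m/s ≈ 3.654e+06 m/s = 3654 km/s.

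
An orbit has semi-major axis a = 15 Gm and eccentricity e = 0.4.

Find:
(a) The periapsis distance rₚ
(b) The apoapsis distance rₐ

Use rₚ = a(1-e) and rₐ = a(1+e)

Convert to SI: a = 15 Gm = 1.5e+10 m.
(a) rₚ = a(1 − e) = 1.5e+10 · (1 − 0.4) = 1.5e+10 · 0.6 ≈ 9e+09 m = 9 Gm.
(b) rₐ = a(1 + e) = 1.5e+10 · (1 + 0.4) = 1.5e+10 · 1.4 ≈ 2.1e+10 m = 21 Gm.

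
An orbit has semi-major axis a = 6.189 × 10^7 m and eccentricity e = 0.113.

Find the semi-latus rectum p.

p = a (1 − e²).
p = 6.189e+07 · (1 − (0.113)²) = 6.189e+07 · 0.987231 ≈ 6.11e+07 m = 6.11 × 10^7 m.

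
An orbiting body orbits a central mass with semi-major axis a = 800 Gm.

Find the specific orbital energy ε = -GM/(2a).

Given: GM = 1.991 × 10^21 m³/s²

Convert to SI: a = 800 Gm = 8e+11 m.
ε = −GM / (2a).
ε = −1.991e+21 / (2 · 8e+11) J/kg ≈ -1.244e+09 J/kg = -1.244 GJ/kg.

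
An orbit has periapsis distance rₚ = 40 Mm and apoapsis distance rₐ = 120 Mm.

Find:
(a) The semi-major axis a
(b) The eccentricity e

Convert to SI: rₚ = 40 Mm = 4e+07 m; rₐ = 120 Mm = 1.2e+08 m.
(a) a = (rₚ + rₐ) / 2 = (4e+07 + 1.2e+08) / 2 ≈ 8e+07 m = 80 Mm.
(b) e = (rₐ − rₚ) / (rₐ + rₚ) = (1.2e+08 − 4e+07) / (1.2e+08 + 4e+07) ≈ 0.5.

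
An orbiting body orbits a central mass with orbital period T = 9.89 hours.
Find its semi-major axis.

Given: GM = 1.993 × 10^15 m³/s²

Convert to SI: T = 9.89 hours = 35604 s.
Invert Kepler's third law: a = (GM · T² / (4π²))^(1/3).
Substituting T = 35604 s and GM = 1.993e+15 m³/s²:
a = (1.993e+15 · (35604)² / (4π²))^(1/3) m
a ≈ 4e+07 m = 40 Mm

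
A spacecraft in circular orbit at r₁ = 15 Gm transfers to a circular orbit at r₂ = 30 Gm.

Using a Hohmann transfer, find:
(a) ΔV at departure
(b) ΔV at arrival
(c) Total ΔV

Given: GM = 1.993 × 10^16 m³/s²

Convert to SI: r₁ = 15 Gm = 1.5e+10 m; r₂ = 30 Gm = 3e+10 m.
Transfer semi-major axis: a_t = (r₁ + r₂)/2 = (1.5e+10 + 3e+10)/2 = 2.25e+10 m.
Circular speeds: v₁ = √(GM/r₁) = 1152.68 m/s, v₂ = √(GM/r₂) = 815.066 m/s.
Transfer speeds (vis-viva v² = GM(2/r − 1/a_t)): v₁ᵗ = 1331 m/s, v₂ᵗ = 665.499 m/s.
(a) ΔV₁ = |v₁ᵗ − v₁| ≈ 178.3 m/s = 178.3 m/s.
(b) ΔV₂ = |v₂ − v₂ᵗ| ≈ 149.6 m/s = 149.6 m/s.
(c) ΔV_total = ΔV₁ + ΔV₂ ≈ 327.9 m/s = 327.9 m/s.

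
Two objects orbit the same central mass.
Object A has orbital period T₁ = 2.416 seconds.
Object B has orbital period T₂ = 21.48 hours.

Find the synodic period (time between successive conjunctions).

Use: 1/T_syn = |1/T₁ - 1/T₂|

Convert to SI: T₂ = 21.48 hours = 77328 s.
T_syn = |T₁ · T₂ / (T₁ − T₂)|.
T_syn = |2.416 · 77328 / (2.416 − 77328)| s ≈ 2.416 s = 2.416 seconds.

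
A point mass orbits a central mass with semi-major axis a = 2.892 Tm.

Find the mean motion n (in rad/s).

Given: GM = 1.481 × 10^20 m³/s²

Convert to SI: a = 2.892 Tm = 2.892e+12 m.
n = √(GM / a³).
n = √(1.481e+20 / (2.892e+12)³) rad/s ≈ 2.474e-09 rad/s.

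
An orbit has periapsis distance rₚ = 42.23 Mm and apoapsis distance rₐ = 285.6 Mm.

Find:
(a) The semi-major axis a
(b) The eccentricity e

Convert to SI: rₚ = 42.23 Mm = 4.223e+07 m; rₐ = 285.6 Mm = 2.856e+08 m.
(a) a = (rₚ + rₐ) / 2 = (4.223e+07 + 2.856e+08) / 2 ≈ 1.639e+08 m = 163.9 Mm.
(b) e = (rₐ − rₚ) / (rₐ + rₚ) = (2.856e+08 − 4.223e+07) / (2.856e+08 + 4.223e+07) ≈ 0.7424.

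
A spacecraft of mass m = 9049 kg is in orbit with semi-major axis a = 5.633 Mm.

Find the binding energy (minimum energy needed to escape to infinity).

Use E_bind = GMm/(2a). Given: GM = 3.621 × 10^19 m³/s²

Convert to SI: a = 5.633 Mm = 5.633e+06 m.
Total orbital energy is E = −GMm/(2a); binding energy is E_bind = −E = GMm/(2a).
E_bind = 3.621e+19 · 9049 / (2 · 5.633e+06) J ≈ 2.908e+16 J = 29.08 PJ.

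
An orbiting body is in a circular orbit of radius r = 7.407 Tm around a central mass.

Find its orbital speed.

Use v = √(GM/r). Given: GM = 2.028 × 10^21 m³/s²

Convert to SI: r = 7.407 Tm = 7.407e+12 m.
For a circular orbit, gravity supplies the centripetal force, so v = √(GM / r).
v = √(2.028e+21 / 7.407e+12) m/s ≈ 1.655e+04 m/s = 16.55 km/s.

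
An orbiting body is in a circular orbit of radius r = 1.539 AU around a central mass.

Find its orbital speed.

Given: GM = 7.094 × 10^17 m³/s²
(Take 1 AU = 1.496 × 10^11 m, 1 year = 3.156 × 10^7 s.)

Convert to SI: r = 1.539 AU = 2.30234e+11 m.
For a circular orbit, gravity supplies the centripetal force, so v = √(GM / r).
v = √(7.094e+17 / 2.30234e+11) m/s ≈ 1755 m/s = 0.3703 AU/year.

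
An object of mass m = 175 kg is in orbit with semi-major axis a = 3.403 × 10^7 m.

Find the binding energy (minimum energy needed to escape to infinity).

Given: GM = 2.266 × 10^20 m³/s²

Total orbital energy is E = −GMm/(2a); binding energy is E_bind = −E = GMm/(2a).
E_bind = 2.266e+20 · 175 / (2 · 3.403e+07) J ≈ 5.826e+14 J = 582.6 TJ.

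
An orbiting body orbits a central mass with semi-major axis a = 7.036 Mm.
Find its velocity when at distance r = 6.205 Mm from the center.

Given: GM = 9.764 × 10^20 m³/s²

Convert to SI: a = 7.036 Mm = 7.036e+06 m; r = 6.205 Mm = 6.205e+06 m.
Vis-viva: v = √(GM · (2/r − 1/a)).
2/r − 1/a = 2/6.205e+06 − 1/7.036e+06 = 1.80195e-07 m⁻¹.
v = √(9.764e+20 · 1.80195e-07) m/s ≈ 1.326e+07 m/s = 1.326e+04 km/s.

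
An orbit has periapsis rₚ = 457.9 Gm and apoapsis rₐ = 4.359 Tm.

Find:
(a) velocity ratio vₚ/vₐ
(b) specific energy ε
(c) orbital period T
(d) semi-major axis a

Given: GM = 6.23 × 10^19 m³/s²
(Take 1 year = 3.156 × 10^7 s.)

Convert to SI: rₚ = 457.9 Gm = 4.579e+11 m; rₐ = 4.359 Tm = 4.359e+12 m.
(a) Conservation of angular momentum (rₚvₚ = rₐvₐ) gives vₚ/vₐ = rₐ/rₚ = 4.359e+12/4.579e+11 ≈ 9.52
(b) With a = (rₚ + rₐ)/2 = 2.40845e+12 m, ε = −GM/(2a) = −6.23e+19/(2 · 2.40845e+12) J/kg ≈ -1.293e+07 J/kg
(c) With a = (rₚ + rₐ)/2 = 2.40845e+12 m, T = 2π √(a³/GM) = 2π √((2.40845e+12)³/6.23e+19) s ≈ 2.975e+09 s
(d) a = (rₚ + rₐ)/2 = (4.579e+11 + 4.359e+12)/2 ≈ 2.408e+12 m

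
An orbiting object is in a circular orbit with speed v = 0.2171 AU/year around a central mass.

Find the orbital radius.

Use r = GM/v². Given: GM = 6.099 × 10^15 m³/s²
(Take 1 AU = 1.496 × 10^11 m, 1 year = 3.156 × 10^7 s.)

Convert to SI: v = 0.2171 AU/year = 1029.09 m/s.
For a circular orbit, v² = GM / r, so r = GM / v².
r = 6.099e+15 / (1029.09)² m ≈ 5.759e+09 m = 0.0385 AU.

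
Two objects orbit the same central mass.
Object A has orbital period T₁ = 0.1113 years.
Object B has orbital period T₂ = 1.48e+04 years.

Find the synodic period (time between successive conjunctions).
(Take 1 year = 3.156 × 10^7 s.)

Convert to SI: T₁ = 0.1113 years = 3.51263e+06 s; T₂ = 1.48e+04 years = 4.67088e+11 s.
T_syn = |T₁ · T₂ / (T₁ − T₂)|.
T_syn = |3.51263e+06 · 4.67088e+11 / (3.51263e+06 − 4.67088e+11)| s ≈ 3.513e+06 s = 0.1113 years.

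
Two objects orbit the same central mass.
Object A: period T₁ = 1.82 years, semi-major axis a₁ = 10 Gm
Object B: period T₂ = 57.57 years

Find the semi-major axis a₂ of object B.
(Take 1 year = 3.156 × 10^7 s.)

Convert to SI: T₁ = 1.82 years = 5.74392e+07 s; a₁ = 10 Gm = 1e+10 m; T₂ = 57.57 years = 1.81691e+09 s.
Kepler's third law: (T₁/T₂)² = (a₁/a₂)³ ⇒ a₂ = a₁ · (T₂/T₁)^(2/3).
T₂/T₁ = 1.81691e+09 / 5.74392e+07 = 31.6319.
a₂ = 1e+10 · (31.6319)^(2/3) m ≈ 1e+11 m = 100 Gm.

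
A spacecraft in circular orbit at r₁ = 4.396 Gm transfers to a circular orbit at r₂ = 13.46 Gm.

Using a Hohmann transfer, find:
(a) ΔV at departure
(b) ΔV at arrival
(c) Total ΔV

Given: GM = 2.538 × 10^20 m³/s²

Convert to SI: r₁ = 4.396 Gm = 4.396e+09 m; r₂ = 13.46 Gm = 1.346e+10 m.
Transfer semi-major axis: a_t = (r₁ + r₂)/2 = (4.396e+09 + 1.346e+10)/2 = 8.928e+09 m.
Circular speeds: v₁ = √(GM/r₁) = 240280 m/s, v₂ = √(GM/r₂) = 137317 m/s.
Transfer speeds (vis-viva v² = GM(2/r − 1/a_t)): v₁ᵗ = 295027 m/s, v₂ᵗ = 96355.2 m/s.
(a) ΔV₁ = |v₁ᵗ − v₁| ≈ 5.475e+04 m/s = 54.75 km/s.
(b) ΔV₂ = |v₂ − v₂ᵗ| ≈ 4.096e+04 m/s = 40.96 km/s.
(c) ΔV_total = ΔV₁ + ΔV₂ ≈ 9.571e+04 m/s = 95.71 km/s.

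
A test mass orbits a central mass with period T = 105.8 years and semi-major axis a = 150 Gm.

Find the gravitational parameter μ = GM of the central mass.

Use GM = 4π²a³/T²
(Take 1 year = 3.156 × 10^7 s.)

Convert to SI: T = 105.8 years = 3.33905e+09 s; a = 150 Gm = 1.5e+11 m.
GM = 4π² · a³ / T².
GM = 4π² · (1.5e+11)³ / (3.33905e+09)² m³/s² ≈ 1.195e+16 m³/s² = 1.195 × 10^16 m³/s².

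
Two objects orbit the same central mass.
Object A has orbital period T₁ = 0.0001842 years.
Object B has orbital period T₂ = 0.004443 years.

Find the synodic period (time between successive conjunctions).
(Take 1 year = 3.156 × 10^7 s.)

Convert to SI: T₁ = 0.0001842 years = 5813.35 s; T₂ = 0.004443 years = 140221 s.
T_syn = |T₁ · T₂ / (T₁ − T₂)|.
T_syn = |5813.35 · 140221 / (5813.35 − 140221)| s ≈ 6065 s = 0.0001922 years.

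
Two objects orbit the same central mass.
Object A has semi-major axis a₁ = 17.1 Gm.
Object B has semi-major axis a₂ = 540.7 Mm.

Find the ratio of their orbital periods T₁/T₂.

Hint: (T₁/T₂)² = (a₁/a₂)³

Convert to SI: a₁ = 17.1 Gm = 1.71e+10 m; a₂ = 540.7 Mm = 5.407e+08 m.
From Kepler's third law, (T₁/T₂)² = (a₁/a₂)³, so T₁/T₂ = (a₁/a₂)^(3/2).
a₁/a₂ = 1.71e+10 / 5.407e+08 = 31.6257.
T₁/T₂ = (31.6257)^(3/2) ≈ 177.9.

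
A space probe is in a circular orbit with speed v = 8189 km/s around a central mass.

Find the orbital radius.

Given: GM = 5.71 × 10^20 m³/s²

Convert to SI: v = 8189 km/s = 8.189e+06 m/s.
For a circular orbit, v² = GM / r, so r = GM / v².
r = 5.71e+20 / (8.189e+06)² m ≈ 8.515e+06 m = 8.515 × 10^6 m.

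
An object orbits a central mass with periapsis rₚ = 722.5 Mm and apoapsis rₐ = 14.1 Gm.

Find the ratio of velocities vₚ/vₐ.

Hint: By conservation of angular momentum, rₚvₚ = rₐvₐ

Convert to SI: rₚ = 722.5 Mm = 7.225e+08 m; rₐ = 14.1 Gm = 1.41e+10 m.
Conservation of angular momentum gives rₚvₚ = rₐvₐ, so vₚ/vₐ = rₐ/rₚ.
vₚ/vₐ = 1.41e+10 / 7.225e+08 ≈ 19.52.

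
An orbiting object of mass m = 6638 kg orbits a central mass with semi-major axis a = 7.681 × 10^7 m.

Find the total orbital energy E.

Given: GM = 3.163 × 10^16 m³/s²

E = −GMm / (2a).
E = −3.163e+16 · 6638 / (2 · 7.681e+07) J ≈ -1.367e+12 J = -1.367 TJ.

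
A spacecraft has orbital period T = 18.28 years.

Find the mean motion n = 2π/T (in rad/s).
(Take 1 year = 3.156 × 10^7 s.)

Convert to SI: T = 18.28 years = 5.76917e+08 s.
n = 2π / T.
n = 2π / 5.76917e+08 s ≈ 1.089e-08 rad/s.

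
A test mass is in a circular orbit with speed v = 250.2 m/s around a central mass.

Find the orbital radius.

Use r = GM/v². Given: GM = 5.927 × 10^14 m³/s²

For a circular orbit, v² = GM / r, so r = GM / v².
r = 5.927e+14 / (250.2)² m ≈ 9.468e+09 m = 9.468 Gm.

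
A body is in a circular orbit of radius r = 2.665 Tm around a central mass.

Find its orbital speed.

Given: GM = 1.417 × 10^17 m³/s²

Convert to SI: r = 2.665 Tm = 2.665e+12 m.
For a circular orbit, gravity supplies the centripetal force, so v = √(GM / r).
v = √(1.417e+17 / 2.665e+12) m/s ≈ 230.6 m/s = 230.6 m/s.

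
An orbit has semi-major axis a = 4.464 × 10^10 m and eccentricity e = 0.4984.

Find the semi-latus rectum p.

p = a (1 − e²).
p = 4.464e+10 · (1 − (0.4984)²) = 4.464e+10 · 0.751597 ≈ 3.355e+10 m = 3.355 × 10^10 m.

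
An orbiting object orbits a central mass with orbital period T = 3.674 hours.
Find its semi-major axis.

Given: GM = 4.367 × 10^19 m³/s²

Convert to SI: T = 3.674 hours = 13226.4 s.
Invert Kepler's third law: a = (GM · T² / (4π²))^(1/3).
Substituting T = 13226.4 s and GM = 4.367e+19 m³/s²:
a = (4.367e+19 · (13226.4)² / (4π²))^(1/3) m
a ≈ 5.784e+08 m = 5.784 × 10^8 m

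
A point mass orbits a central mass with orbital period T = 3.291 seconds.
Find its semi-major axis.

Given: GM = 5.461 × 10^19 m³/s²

Invert Kepler's third law: a = (GM · T² / (4π²))^(1/3).
Substituting T = 3.291 s and GM = 5.461e+19 m³/s²:
a = (5.461e+19 · (3.291)² / (4π²))^(1/3) m
a ≈ 2.465e+06 m = 2.465 Mm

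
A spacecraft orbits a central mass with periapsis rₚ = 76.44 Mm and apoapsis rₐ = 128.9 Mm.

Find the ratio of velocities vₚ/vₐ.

Convert to SI: rₚ = 76.44 Mm = 7.644e+07 m; rₐ = 128.9 Mm = 1.289e+08 m.
Conservation of angular momentum gives rₚvₚ = rₐvₐ, so vₚ/vₐ = rₐ/rₚ.
vₚ/vₐ = 1.289e+08 / 7.644e+07 ≈ 1.686.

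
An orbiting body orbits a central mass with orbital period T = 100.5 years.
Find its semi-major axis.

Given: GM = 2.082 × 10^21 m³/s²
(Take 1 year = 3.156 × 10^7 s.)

Convert to SI: T = 100.5 years = 3.17178e+09 s.
Invert Kepler's third law: a = (GM · T² / (4π²))^(1/3).
Substituting T = 3.17178e+09 s and GM = 2.082e+21 m³/s²:
a = (2.082e+21 · (3.17178e+09)² / (4π²))^(1/3) m
a ≈ 8.095e+12 m = 8.095 Tm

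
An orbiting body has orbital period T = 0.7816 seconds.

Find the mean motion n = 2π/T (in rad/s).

n = 2π / T.
n = 2π / 0.7816 s ≈ 8.039 rad/s.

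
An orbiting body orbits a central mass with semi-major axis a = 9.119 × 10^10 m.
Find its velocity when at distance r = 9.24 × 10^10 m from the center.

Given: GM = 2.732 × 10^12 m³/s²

Vis-viva: v = √(GM · (2/r − 1/a)).
2/r − 1/a = 2/9.24e+10 − 1/9.119e+10 = 1.06789e-11 m⁻¹.
v = √(2.732e+12 · 1.06789e-11) m/s ≈ 5.401 m/s = 5.401 m/s.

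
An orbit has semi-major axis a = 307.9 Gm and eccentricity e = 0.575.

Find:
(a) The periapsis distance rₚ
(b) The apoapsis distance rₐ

Convert to SI: a = 307.9 Gm = 3.079e+11 m.
(a) rₚ = a(1 − e) = 3.079e+11 · (1 − 0.575) = 3.079e+11 · 0.425 ≈ 1.309e+11 m = 130.9 Gm.
(b) rₐ = a(1 + e) = 3.079e+11 · (1 + 0.575) = 3.079e+11 · 1.575 ≈ 4.849e+11 m = 484.9 Gm.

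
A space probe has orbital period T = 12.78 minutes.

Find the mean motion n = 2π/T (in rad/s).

Convert to SI: T = 12.78 minutes = 766.8 s.
n = 2π / T.
n = 2π / 766.8 s ≈ 0.008194 rad/s.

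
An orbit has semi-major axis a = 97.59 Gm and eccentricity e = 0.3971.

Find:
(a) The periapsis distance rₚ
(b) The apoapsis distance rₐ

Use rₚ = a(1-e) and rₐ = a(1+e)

Convert to SI: a = 97.59 Gm = 9.759e+10 m.
(a) rₚ = a(1 − e) = 9.759e+10 · (1 − 0.3971) = 9.759e+10 · 0.6029 ≈ 5.884e+10 m = 58.84 Gm.
(b) rₐ = a(1 + e) = 9.759e+10 · (1 + 0.3971) = 9.759e+10 · 1.3971 ≈ 1.363e+11 m = 136.3 Gm.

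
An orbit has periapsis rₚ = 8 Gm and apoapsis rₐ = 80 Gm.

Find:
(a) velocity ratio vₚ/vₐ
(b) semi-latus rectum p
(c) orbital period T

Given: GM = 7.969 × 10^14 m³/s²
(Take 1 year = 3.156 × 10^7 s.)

Convert to SI: rₚ = 8 Gm = 8e+09 m; rₐ = 80 Gm = 8e+10 m.
(a) Conservation of angular momentum (rₚvₚ = rₐvₐ) gives vₚ/vₐ = rₐ/rₚ = 8e+10/8e+09 ≈ 10
(b) From a = (rₚ + rₐ)/2 = 4.4e+10 m and e = (rₐ − rₚ)/(rₐ + rₚ) = 0.818182, p = a(1 − e²) = 4.4e+10 · (1 − (0.818182)²) ≈ 1.455e+10 m
(c) With a = (rₚ + rₐ)/2 = 4.4e+10 m, T = 2π √(a³/GM) = 2π √((4.4e+10)³/7.969e+14) s ≈ 2.054e+09 s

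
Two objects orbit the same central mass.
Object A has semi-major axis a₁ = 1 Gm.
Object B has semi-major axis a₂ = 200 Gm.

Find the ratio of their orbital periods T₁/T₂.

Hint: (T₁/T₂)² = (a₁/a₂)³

Convert to SI: a₁ = 1 Gm = 1e+09 m; a₂ = 200 Gm = 2e+11 m.
From Kepler's third law, (T₁/T₂)² = (a₁/a₂)³, so T₁/T₂ = (a₁/a₂)^(3/2).
a₁/a₂ = 1e+09 / 2e+11 = 0.005.
T₁/T₂ = (0.005)^(3/2) ≈ 0.0003536.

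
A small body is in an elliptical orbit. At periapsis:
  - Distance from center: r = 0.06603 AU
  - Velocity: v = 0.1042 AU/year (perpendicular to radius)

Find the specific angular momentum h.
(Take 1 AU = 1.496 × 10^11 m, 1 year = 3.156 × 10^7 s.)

Convert to SI: r = 0.06603 AU = 9.87809e+09 m; v = 0.1042 AU/year = 493.926 m/s.
With v perpendicular to r, h = r · v.
h = 9.87809e+09 · 493.926 m²/s ≈ 4.879e+12 m²/s.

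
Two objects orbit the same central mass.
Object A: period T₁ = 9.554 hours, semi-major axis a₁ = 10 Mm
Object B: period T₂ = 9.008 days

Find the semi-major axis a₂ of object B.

Convert to SI: T₁ = 9.554 hours = 34394.4 s; a₁ = 10 Mm = 1e+07 m; T₂ = 9.008 days = 778291 s.
Kepler's third law: (T₁/T₂)² = (a₁/a₂)³ ⇒ a₂ = a₁ · (T₂/T₁)^(2/3).
T₂/T₁ = 778291 / 34394.4 = 22.6284.
a₂ = 1e+07 · (22.6284)^(2/3) m ≈ 8e+07 m = 80 Mm.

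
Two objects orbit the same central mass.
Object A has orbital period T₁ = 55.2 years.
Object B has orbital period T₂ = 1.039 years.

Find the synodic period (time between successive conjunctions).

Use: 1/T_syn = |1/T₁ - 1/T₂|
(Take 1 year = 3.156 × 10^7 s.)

Convert to SI: T₁ = 55.2 years = 1.74211e+09 s; T₂ = 1.039 years = 3.27908e+07 s.
T_syn = |T₁ · T₂ / (T₁ − T₂)|.
T_syn = |1.74211e+09 · 3.27908e+07 / (1.74211e+09 − 3.27908e+07)| s ≈ 3.342e+07 s = 1.059 years.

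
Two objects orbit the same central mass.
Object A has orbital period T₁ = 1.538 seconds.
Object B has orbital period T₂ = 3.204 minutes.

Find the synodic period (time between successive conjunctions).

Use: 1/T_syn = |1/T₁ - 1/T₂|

Convert to SI: T₂ = 3.204 minutes = 192.24 s.
T_syn = |T₁ · T₂ / (T₁ − T₂)|.
T_syn = |1.538 · 192.24 / (1.538 − 192.24)| s ≈ 1.55 s = 1.55 seconds.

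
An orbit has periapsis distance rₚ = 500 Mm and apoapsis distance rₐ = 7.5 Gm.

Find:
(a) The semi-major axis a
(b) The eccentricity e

Convert to SI: rₚ = 500 Mm = 5e+08 m; rₐ = 7.5 Gm = 7.5e+09 m.
(a) a = (rₚ + rₐ) / 2 = (5e+08 + 7.5e+09) / 2 ≈ 4e+09 m = 4 Gm.
(b) e = (rₐ − rₚ) / (rₐ + rₚ) = (7.5e+09 − 5e+08) / (7.5e+09 + 5e+08) ≈ 0.875.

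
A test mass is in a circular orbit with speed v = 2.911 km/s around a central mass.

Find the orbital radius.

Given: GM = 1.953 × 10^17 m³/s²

Convert to SI: v = 2.911 km/s = 2911 m/s.
For a circular orbit, v² = GM / r, so r = GM / v².
r = 1.953e+17 / (2911)² m ≈ 2.305e+10 m = 2.305 × 10^10 m.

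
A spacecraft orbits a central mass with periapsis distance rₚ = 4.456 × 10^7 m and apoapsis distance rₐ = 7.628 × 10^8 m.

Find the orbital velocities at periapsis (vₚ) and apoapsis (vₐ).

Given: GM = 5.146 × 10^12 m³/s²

Use the vis-viva equation v² = GM(2/r − 1/a) with a = (rₚ + rₐ)/2 = (4.456e+07 + 7.628e+08)/2 = 4.0368e+08 m.
vₚ = √(GM · (2/rₚ − 1/a)) = √(5.146e+12 · (2/4.456e+07 − 1/4.0368e+08)) m/s ≈ 467.1 m/s = 467.1 m/s.
vₐ = √(GM · (2/rₐ − 1/a)) = √(5.146e+12 · (2/7.628e+08 − 1/4.0368e+08)) m/s ≈ 27.29 m/s = 27.29 m/s.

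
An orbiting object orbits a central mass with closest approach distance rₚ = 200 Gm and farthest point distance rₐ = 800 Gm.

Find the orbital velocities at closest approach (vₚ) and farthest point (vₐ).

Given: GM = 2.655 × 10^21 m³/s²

Convert to SI: rₚ = 200 Gm = 2e+11 m; rₐ = 800 Gm = 8e+11 m.
Use the vis-viva equation v² = GM(2/r − 1/a) with a = (rₚ + rₐ)/2 = (2e+11 + 8e+11)/2 = 5e+11 m.
vₚ = √(GM · (2/rₚ − 1/a)) = √(2.655e+21 · (2/2e+11 − 1/5e+11)) m/s ≈ 1.457e+05 m/s = 145.7 km/s.
vₐ = √(GM · (2/rₐ − 1/a)) = √(2.655e+21 · (2/8e+11 − 1/5e+11)) m/s ≈ 3.643e+04 m/s = 36.43 km/s.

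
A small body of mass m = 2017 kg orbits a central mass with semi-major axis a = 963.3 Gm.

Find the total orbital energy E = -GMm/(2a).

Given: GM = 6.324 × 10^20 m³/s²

Convert to SI: a = 963.3 Gm = 9.633e+11 m.
E = −GMm / (2a).
E = −6.324e+20 · 2017 / (2 · 9.633e+11) J ≈ -6.621e+11 J = -662.1 GJ.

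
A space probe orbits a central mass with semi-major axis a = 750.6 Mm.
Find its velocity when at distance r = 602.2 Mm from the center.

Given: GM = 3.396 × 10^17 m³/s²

Convert to SI: a = 750.6 Mm = 7.506e+08 m; r = 602.2 Mm = 6.022e+08 m.
Vis-viva: v = √(GM · (2/r − 1/a)).
2/r − 1/a = 2/6.022e+08 − 1/7.506e+08 = 1.98889e-09 m⁻¹.
v = √(3.396e+17 · 1.98889e-09) m/s ≈ 2.599e+04 m/s = 25.99 km/s.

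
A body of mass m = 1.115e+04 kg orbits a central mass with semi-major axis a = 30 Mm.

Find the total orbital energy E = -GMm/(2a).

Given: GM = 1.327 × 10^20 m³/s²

Convert to SI: a = 30 Mm = 3e+07 m.
E = −GMm / (2a).
E = −1.327e+20 · 1.115e+04 / (2 · 3e+07) J ≈ -2.466e+16 J = -24.66 PJ.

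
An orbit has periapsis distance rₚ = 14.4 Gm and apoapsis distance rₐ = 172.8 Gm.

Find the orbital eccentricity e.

Convert to SI: rₚ = 14.4 Gm = 1.44e+10 m; rₐ = 172.8 Gm = 1.728e+11 m.
e = (rₐ − rₚ) / (rₐ + rₚ).
e = (1.728e+11 − 1.44e+10) / (1.728e+11 + 1.44e+10) = 1.584e+11 / 1.872e+11 ≈ 0.8462.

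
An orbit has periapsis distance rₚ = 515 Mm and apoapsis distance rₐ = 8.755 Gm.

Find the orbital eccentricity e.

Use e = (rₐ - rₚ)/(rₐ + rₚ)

Convert to SI: rₚ = 515 Mm = 5.15e+08 m; rₐ = 8.755 Gm = 8.755e+09 m.
e = (rₐ − rₚ) / (rₐ + rₚ).
e = (8.755e+09 − 5.15e+08) / (8.755e+09 + 5.15e+08) = 8.24e+09 / 9.27e+09 ≈ 0.8889.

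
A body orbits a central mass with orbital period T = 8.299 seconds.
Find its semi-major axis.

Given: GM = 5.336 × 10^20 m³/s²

Invert Kepler's third law: a = (GM · T² / (4π²))^(1/3).
Substituting T = 8.299 s and GM = 5.336e+20 m³/s²:
a = (5.336e+20 · (8.299)² / (4π²))^(1/3) m
a ≈ 9.764e+06 m = 9.764 Mm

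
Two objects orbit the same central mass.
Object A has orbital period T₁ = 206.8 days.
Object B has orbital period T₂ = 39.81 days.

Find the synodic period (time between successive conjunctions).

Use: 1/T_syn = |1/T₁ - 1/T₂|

Convert to SI: T₁ = 206.8 days = 1.78675e+07 s; T₂ = 39.81 days = 3.43958e+06 s.
T_syn = |T₁ · T₂ / (T₁ − T₂)|.
T_syn = |1.78675e+07 · 3.43958e+06 / (1.78675e+07 − 3.43958e+06)| s ≈ 4.26e+06 s = 49.3 days.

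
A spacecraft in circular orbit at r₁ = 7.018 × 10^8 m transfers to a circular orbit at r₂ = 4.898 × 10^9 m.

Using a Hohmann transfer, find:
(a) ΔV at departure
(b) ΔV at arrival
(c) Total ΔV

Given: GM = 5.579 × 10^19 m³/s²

Transfer semi-major axis: a_t = (r₁ + r₂)/2 = (7.018e+08 + 4.898e+09)/2 = 2.7999e+09 m.
Circular speeds: v₁ = √(GM/r₁) = 281950 m/s, v₂ = √(GM/r₂) = 106726 m/s.
Transfer speeds (vis-viva v² = GM(2/r − 1/a_t)): v₁ᵗ = 372915 m/s, v₂ᵗ = 53432.3 m/s.
(a) ΔV₁ = |v₁ᵗ − v₁| ≈ 9.097e+04 m/s = 90.97 km/s.
(b) ΔV₂ = |v₂ − v₂ᵗ| ≈ 5.329e+04 m/s = 53.29 km/s.
(c) ΔV_total = ΔV₁ + ΔV₂ ≈ 1.443e+05 m/s = 144.3 km/s.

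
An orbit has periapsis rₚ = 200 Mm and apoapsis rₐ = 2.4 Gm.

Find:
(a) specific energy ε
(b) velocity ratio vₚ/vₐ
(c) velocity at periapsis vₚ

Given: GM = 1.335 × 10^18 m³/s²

Convert to SI: rₚ = 200 Mm = 2e+08 m; rₐ = 2.4 Gm = 2.4e+09 m.
(a) With a = (rₚ + rₐ)/2 = 1.3e+09 m, ε = −GM/(2a) = −1.335e+18/(2 · 1.3e+09) J/kg ≈ -5.135e+08 J/kg
(b) Conservation of angular momentum (rₚvₚ = rₐvₐ) gives vₚ/vₐ = rₐ/rₚ = 2.4e+09/2e+08 ≈ 12
(c) With a = (rₚ + rₐ)/2 = 1.3e+09 m, vₚ = √(GM (2/rₚ − 1/a)) = √(1.335e+18 · (2/2e+08 − 1/1.3e+09)) m/s ≈ 1.11e+05 m/s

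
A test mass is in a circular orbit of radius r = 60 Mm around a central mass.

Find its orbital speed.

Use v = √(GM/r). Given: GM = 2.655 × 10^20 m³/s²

Convert to SI: r = 60 Mm = 6e+07 m.
For a circular orbit, gravity supplies the centripetal force, so v = √(GM / r).
v = √(2.655e+20 / 6e+07) m/s ≈ 2.104e+06 m/s = 2104 km/s.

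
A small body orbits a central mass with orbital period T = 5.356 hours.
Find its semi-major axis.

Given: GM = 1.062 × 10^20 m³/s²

Convert to SI: T = 5.356 hours = 19281.6 s.
Invert Kepler's third law: a = (GM · T² / (4π²))^(1/3).
Substituting T = 19281.6 s and GM = 1.062e+20 m³/s²:
a = (1.062e+20 · (19281.6)² / (4π²))^(1/3) m
a ≈ 1e+09 m = 1 Gm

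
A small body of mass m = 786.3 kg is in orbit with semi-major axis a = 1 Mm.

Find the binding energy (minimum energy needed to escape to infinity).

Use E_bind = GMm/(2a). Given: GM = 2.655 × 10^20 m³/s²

Convert to SI: a = 1 Mm = 1e+06 m.
Total orbital energy is E = −GMm/(2a); binding energy is E_bind = −E = GMm/(2a).
E_bind = 2.655e+20 · 786.3 / (2 · 1e+06) J ≈ 1.044e+17 J = 104.4 PJ.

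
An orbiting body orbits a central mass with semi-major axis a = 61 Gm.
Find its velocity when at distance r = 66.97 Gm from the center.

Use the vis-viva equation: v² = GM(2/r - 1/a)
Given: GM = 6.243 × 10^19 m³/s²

Convert to SI: a = 61 Gm = 6.1e+10 m; r = 66.97 Gm = 6.697e+10 m.
Vis-viva: v = √(GM · (2/r − 1/a)).
2/r − 1/a = 2/6.697e+10 − 1/6.1e+10 = 1.34707e-11 m⁻¹.
v = √(6.243e+19 · 1.34707e-11) m/s ≈ 2.9e+04 m/s = 29 km/s.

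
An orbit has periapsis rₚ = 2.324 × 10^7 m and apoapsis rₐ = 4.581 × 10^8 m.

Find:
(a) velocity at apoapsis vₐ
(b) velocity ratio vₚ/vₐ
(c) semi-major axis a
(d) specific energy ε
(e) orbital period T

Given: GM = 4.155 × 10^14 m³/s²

(a) With a = (rₚ + rₐ)/2 = 2.4067e+08 m, vₐ = √(GM (2/rₐ − 1/a)) = √(4.155e+14 · (2/4.581e+08 − 1/2.4067e+08)) m/s ≈ 295.9 m/s
(b) Conservation of angular momentum (rₚvₚ = rₐvₐ) gives vₚ/vₐ = rₐ/rₚ = 4.581e+08/2.324e+07 ≈ 19.71
(c) a = (rₚ + rₐ)/2 = (2.324e+07 + 4.581e+08)/2 ≈ 2.407e+08 m
(d) With a = (rₚ + rₐ)/2 = 2.4067e+08 m, ε = −GM/(2a) = −4.155e+14/(2 · 2.4067e+08) J/kg ≈ -8.632e+05 J/kg
(e) With a = (rₚ + rₐ)/2 = 2.4067e+08 m, T = 2π √(a³/GM) = 2π √((2.4067e+08)³/4.155e+14) s ≈ 1.151e+06 s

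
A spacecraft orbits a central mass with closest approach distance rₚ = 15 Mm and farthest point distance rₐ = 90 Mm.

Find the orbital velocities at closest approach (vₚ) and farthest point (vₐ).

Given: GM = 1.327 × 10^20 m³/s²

Convert to SI: rₚ = 15 Mm = 1.5e+07 m; rₐ = 90 Mm = 9e+07 m.
Use the vis-viva equation v² = GM(2/r − 1/a) with a = (rₚ + rₐ)/2 = (1.5e+07 + 9e+07)/2 = 5.25e+07 m.
vₚ = √(GM · (2/rₚ − 1/a)) = √(1.327e+20 · (2/1.5e+07 − 1/5.25e+07)) m/s ≈ 3.894e+06 m/s = 3894 km/s.
vₐ = √(GM · (2/rₐ − 1/a)) = √(1.327e+20 · (2/9e+07 − 1/5.25e+07)) m/s ≈ 6.491e+05 m/s = 649.1 km/s.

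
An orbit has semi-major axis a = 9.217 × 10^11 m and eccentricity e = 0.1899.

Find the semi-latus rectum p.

p = a (1 − e²).
p = 9.217e+11 · (1 − (0.1899)²) = 9.217e+11 · 0.963938 ≈ 8.885e+11 m = 8.885 × 10^11 m.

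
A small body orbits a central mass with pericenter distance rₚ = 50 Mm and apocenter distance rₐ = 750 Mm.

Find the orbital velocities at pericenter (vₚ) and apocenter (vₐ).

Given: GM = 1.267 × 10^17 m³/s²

Convert to SI: rₚ = 50 Mm = 5e+07 m; rₐ = 750 Mm = 7.5e+08 m.
Use the vis-viva equation v² = GM(2/r − 1/a) with a = (rₚ + rₐ)/2 = (5e+07 + 7.5e+08)/2 = 4e+08 m.
vₚ = √(GM · (2/rₚ − 1/a)) = √(1.267e+17 · (2/5e+07 − 1/4e+08)) m/s ≈ 6.893e+04 m/s = 68.93 km/s.
vₐ = √(GM · (2/rₐ − 1/a)) = √(1.267e+17 · (2/7.5e+08 − 1/4e+08)) m/s ≈ 4595 m/s = 4.595 km/s.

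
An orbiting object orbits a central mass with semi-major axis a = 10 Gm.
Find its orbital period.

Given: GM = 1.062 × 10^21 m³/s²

Convert to SI: a = 10 Gm = 1e+10 m.
Kepler's third law: T = 2π √(a³ / GM).
Substituting a = 1e+10 m and GM = 1.062e+21 m³/s²:
T = 2π √((1e+10)³ / 1.062e+21) s
T ≈ 1.928e+05 s = 2.232 days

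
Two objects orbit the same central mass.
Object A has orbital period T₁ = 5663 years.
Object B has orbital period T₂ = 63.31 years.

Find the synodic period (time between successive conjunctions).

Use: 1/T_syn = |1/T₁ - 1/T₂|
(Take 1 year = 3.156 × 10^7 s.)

Convert to SI: T₁ = 5663 years = 1.78724e+11 s; T₂ = 63.31 years = 1.99806e+09 s.
T_syn = |T₁ · T₂ / (T₁ − T₂)|.
T_syn = |1.78724e+11 · 1.99806e+09 / (1.78724e+11 − 1.99806e+09)| s ≈ 2.021e+09 s = 64.03 years.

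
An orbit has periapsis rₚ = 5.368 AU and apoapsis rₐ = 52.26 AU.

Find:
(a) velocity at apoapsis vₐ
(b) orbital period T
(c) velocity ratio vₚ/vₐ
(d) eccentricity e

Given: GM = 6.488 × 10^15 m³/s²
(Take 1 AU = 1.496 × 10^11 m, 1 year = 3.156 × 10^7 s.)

Convert to SI: rₚ = 5.368 AU = 8.03053e+11 m; rₐ = 52.26 AU = 7.8181e+12 m.
(a) With a = (rₚ + rₐ)/2 = 4.31057e+12 m, vₐ = √(GM (2/rₐ − 1/a)) = √(6.488e+15 · (2/7.8181e+12 − 1/4.31057e+12)) m/s ≈ 12.43 m/s
(b) With a = (rₚ + rₐ)/2 = 4.31057e+12 m, T = 2π √(a³/GM) = 2π √((4.31057e+12)³/6.488e+15) s ≈ 6.981e+11 s
(c) Conservation of angular momentum (rₚvₚ = rₐvₐ) gives vₚ/vₐ = rₐ/rₚ = 7.8181e+12/8.03053e+11 ≈ 9.735
(d) e = (rₐ − rₚ)/(rₐ + rₚ) = (7.8181e+12 − 8.03053e+11)/(7.8181e+12 + 8.03053e+11) ≈ 0.8137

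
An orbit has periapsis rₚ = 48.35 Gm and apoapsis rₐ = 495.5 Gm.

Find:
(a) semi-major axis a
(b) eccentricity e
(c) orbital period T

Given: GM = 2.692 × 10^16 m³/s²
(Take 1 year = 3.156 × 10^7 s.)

Convert to SI: rₚ = 48.35 Gm = 4.835e+10 m; rₐ = 495.5 Gm = 4.955e+11 m.
(a) a = (rₚ + rₐ)/2 = (4.835e+10 + 4.955e+11)/2 ≈ 2.719e+11 m
(b) e = (rₐ − rₚ)/(rₐ + rₚ) = (4.955e+11 − 4.835e+10)/(4.955e+11 + 4.835e+10) ≈ 0.8222
(c) With a = (rₚ + rₐ)/2 = 2.71925e+11 m, T = 2π √(a³/GM) = 2π √((2.71925e+11)³/2.692e+16) s ≈ 5.43e+09 s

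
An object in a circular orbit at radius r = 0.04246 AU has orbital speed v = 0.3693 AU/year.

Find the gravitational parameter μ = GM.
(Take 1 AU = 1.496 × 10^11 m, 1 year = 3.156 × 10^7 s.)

Convert to SI: r = 0.04246 AU = 6.35202e+09 m; v = 0.3693 AU/year = 1750.55 m/s.
For a circular orbit v² = GM/r, so GM = v² · r.
GM = (1750.55)² · 6.35202e+09 m³/s² ≈ 1.947e+16 m³/s² = 1.947 × 10^16 m³/s².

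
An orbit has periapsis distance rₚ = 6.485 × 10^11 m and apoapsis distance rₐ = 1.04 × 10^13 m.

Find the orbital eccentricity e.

e = (rₐ − rₚ) / (rₐ + rₚ).
e = (1.04e+13 − 6.485e+11) / (1.04e+13 + 6.485e+11) = 9.7515e+12 / 1.10485e+13 ≈ 0.8826.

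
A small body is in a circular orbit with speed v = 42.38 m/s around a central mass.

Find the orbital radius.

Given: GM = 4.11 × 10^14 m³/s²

For a circular orbit, v² = GM / r, so r = GM / v².
r = 4.11e+14 / (42.38)² m ≈ 2.288e+11 m = 2.288 × 10^11 m.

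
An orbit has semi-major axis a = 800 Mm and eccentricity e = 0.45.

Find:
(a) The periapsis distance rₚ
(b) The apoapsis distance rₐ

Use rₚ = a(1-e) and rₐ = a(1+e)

Convert to SI: a = 800 Mm = 8e+08 m.
(a) rₚ = a(1 − e) = 8e+08 · (1 − 0.45) = 8e+08 · 0.55 ≈ 4.4e+08 m = 440 Mm.
(b) rₐ = a(1 + e) = 8e+08 · (1 + 0.45) = 8e+08 · 1.45 ≈ 1.16e+09 m = 1.16 Gm.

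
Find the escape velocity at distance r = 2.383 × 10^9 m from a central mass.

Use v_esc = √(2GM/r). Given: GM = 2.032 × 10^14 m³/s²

Escape velocity comes from setting total energy to zero: ½v² − GM/r = 0 ⇒ v_esc = √(2GM / r).
v_esc = √(2 · 2.032e+14 / 2.383e+09) m/s ≈ 413 m/s = 413 m/s.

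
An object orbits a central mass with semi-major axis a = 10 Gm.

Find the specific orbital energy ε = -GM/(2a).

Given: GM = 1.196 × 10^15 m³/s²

Convert to SI: a = 10 Gm = 1e+10 m.
ε = −GM / (2a).
ε = −1.196e+15 / (2 · 1e+10) J/kg ≈ -5.98e+04 J/kg = -59.8 kJ/kg.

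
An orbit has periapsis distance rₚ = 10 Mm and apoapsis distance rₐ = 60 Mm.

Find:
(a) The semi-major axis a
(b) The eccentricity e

Convert to SI: rₚ = 10 Mm = 1e+07 m; rₐ = 60 Mm = 6e+07 m.
(a) a = (rₚ + rₐ) / 2 = (1e+07 + 6e+07) / 2 ≈ 3.5e+07 m = 35 Mm.
(b) e = (rₐ − rₚ) / (rₐ + rₚ) = (6e+07 − 1e+07) / (6e+07 + 1e+07) ≈ 0.7143.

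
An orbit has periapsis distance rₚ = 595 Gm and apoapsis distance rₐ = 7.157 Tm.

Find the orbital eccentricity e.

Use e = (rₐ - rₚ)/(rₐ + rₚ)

Convert to SI: rₚ = 595 Gm = 5.95e+11 m; rₐ = 7.157 Tm = 7.157e+12 m.
e = (rₐ − rₚ) / (rₐ + rₚ).
e = (7.157e+12 − 5.95e+11) / (7.157e+12 + 5.95e+11) = 6.562e+12 / 7.752e+12 ≈ 0.8465.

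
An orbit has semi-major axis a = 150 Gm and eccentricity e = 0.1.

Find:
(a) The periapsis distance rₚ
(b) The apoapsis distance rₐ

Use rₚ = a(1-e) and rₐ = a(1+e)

Convert to SI: a = 150 Gm = 1.5e+11 m.
(a) rₚ = a(1 − e) = 1.5e+11 · (1 − 0.1) = 1.5e+11 · 0.9 ≈ 1.35e+11 m = 135 Gm.
(b) rₐ = a(1 + e) = 1.5e+11 · (1 + 0.1) = 1.5e+11 · 1.1 ≈ 1.65e+11 m = 165 Gm.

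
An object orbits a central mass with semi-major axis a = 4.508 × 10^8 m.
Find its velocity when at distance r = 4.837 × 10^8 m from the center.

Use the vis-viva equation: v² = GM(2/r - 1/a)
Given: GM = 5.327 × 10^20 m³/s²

Vis-viva: v = √(GM · (2/r − 1/a)).
2/r − 1/a = 2/4.837e+08 − 1/4.508e+08 = 1.91652e-09 m⁻¹.
v = √(5.327e+20 · 1.91652e-09) m/s ≈ 1.01e+06 m/s = 1010 km/s.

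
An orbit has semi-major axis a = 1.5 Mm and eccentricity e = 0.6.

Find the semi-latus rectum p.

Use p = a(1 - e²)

Convert to SI: a = 1.5 Mm = 1.5e+06 m.
p = a (1 − e²).
p = 1.5e+06 · (1 − (0.6)²) = 1.5e+06 · 0.64 ≈ 9.6e+05 m = 960 km.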